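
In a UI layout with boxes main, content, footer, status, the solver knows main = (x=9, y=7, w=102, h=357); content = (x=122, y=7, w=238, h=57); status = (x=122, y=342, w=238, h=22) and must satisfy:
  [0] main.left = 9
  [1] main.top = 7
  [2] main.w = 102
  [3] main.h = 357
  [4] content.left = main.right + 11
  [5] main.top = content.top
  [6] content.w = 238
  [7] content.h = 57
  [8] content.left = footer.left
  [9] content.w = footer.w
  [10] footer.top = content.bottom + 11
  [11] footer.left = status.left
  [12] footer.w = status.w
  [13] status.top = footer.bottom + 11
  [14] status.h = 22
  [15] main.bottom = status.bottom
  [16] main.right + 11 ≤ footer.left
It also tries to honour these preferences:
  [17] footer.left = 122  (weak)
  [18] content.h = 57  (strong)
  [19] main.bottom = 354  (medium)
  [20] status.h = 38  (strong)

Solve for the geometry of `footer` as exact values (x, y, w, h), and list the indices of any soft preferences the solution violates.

1. footer.x = 122  [content.left = footer.left]
2. footer.w = 238  [content.w = footer.w]
3. footer.y = 75  [footer.top = content.bottom + 11]
4. footer.h = 256  [status.top = footer.bottom + 11]

footer = (x=122, y=75, w=238, h=256)
violated soft preferences: 19, 20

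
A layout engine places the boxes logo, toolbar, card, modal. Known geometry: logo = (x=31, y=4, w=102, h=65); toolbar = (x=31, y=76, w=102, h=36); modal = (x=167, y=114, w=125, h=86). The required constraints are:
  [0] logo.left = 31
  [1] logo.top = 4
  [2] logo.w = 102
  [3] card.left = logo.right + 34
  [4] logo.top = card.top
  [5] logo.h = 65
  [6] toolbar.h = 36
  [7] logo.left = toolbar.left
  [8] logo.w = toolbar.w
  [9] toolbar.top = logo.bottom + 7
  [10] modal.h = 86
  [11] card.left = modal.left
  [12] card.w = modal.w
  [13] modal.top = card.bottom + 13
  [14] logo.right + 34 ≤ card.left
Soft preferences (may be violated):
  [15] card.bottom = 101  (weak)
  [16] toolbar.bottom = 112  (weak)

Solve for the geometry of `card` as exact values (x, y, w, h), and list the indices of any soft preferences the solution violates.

1. card.x = 167  [card.left = logo.right + 34]
2. card.y = 4  [logo.top = card.top]
3. card.w = 125  [card.w = modal.w]
4. card.h = 97  [modal.top = card.bottom + 13]

card = (x=167, y=4, w=125, h=97)
violated soft preferences: none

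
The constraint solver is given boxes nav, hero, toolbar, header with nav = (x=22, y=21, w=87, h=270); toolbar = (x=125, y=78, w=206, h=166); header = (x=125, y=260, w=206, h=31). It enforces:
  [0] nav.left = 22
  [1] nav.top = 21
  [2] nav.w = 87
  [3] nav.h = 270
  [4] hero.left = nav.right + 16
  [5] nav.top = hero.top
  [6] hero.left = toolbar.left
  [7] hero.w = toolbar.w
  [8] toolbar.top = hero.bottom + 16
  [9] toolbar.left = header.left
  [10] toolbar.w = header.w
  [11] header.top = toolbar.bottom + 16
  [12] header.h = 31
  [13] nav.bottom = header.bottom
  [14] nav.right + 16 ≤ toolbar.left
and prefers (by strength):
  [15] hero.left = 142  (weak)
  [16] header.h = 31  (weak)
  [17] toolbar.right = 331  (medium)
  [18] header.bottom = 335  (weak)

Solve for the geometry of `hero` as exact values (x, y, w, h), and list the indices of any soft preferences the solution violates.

hero = (x=125, y=21, w=206, h=41)
violated soft preferences: 15, 18

1. hero.x = 125  [hero.left = nav.right + 16]
2. hero.y = 21  [nav.top = hero.top]
3. hero.w = 206  [hero.w = toolbar.w]
4. hero.h = 41  [toolbar.top = hero.bottom + 16]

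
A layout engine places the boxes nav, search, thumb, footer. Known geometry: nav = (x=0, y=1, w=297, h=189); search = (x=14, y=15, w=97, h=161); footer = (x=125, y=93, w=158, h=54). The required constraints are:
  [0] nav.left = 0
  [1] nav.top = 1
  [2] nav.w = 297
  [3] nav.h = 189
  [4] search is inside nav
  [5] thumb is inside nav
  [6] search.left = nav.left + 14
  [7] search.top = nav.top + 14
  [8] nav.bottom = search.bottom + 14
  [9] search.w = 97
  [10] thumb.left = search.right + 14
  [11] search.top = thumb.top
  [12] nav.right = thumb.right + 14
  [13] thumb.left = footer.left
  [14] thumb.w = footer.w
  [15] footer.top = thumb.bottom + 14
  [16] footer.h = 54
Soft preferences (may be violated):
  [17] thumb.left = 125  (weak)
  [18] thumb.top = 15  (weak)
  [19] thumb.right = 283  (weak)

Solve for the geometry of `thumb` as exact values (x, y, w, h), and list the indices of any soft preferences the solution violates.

1. thumb.x = 125  [thumb.left = search.right + 14]
2. thumb.y = 15  [search.top = thumb.top]
3. thumb.w = 158  [nav.right = thumb.right + 14]
4. thumb.h = 64  [footer.top = thumb.bottom + 14]

thumb = (x=125, y=15, w=158, h=64)
violated soft preferences: none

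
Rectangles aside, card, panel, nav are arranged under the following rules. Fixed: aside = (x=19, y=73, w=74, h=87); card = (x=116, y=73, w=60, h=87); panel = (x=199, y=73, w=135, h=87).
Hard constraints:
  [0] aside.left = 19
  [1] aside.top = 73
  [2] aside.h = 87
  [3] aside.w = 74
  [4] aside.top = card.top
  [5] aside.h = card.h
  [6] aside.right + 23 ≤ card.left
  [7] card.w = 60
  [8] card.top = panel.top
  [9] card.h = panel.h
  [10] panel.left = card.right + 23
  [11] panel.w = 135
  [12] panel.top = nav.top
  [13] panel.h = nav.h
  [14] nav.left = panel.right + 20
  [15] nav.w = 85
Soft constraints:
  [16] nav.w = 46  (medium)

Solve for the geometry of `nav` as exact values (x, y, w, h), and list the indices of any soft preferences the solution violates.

nav = (x=354, y=73, w=85, h=87)
violated soft preferences: 16

1. nav.y = 73  [panel.top = nav.top]
2. nav.h = 87  [panel.h = nav.h]
3. nav.x = 354  [nav.left = panel.right + 20]
4. nav.w = 85  [nav.w = 85]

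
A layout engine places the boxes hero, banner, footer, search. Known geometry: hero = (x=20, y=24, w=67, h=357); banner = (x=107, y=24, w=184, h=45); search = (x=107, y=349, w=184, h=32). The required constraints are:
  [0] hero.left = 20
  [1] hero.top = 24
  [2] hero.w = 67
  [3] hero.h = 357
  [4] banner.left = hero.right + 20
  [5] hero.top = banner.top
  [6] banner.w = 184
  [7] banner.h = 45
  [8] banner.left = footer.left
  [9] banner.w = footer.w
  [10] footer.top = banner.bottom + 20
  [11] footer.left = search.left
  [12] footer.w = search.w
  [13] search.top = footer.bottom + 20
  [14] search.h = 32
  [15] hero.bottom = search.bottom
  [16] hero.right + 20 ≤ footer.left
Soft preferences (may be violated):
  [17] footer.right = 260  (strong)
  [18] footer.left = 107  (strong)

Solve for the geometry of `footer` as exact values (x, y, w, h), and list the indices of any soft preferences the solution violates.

footer = (x=107, y=89, w=184, h=240)
violated soft preferences: 17

1. footer.x = 107  [banner.left = footer.left]
2. footer.w = 184  [banner.w = footer.w]
3. footer.y = 89  [footer.top = banner.bottom + 20]
4. footer.h = 240  [search.top = footer.bottom + 20]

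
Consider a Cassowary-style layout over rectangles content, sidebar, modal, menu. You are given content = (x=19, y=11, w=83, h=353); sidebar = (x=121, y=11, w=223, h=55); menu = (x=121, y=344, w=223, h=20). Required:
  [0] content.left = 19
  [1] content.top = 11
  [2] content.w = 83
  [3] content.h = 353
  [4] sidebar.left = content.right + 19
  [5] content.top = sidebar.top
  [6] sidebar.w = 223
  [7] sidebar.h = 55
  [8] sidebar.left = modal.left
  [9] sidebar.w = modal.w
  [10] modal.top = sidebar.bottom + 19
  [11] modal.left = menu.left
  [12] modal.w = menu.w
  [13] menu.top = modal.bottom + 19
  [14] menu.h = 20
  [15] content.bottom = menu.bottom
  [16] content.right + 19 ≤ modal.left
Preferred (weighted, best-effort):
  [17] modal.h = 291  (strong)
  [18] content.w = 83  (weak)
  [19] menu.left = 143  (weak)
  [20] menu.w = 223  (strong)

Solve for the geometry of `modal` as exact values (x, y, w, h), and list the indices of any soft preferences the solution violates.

1. modal.x = 121  [sidebar.left = modal.left]
2. modal.w = 223  [sidebar.w = modal.w]
3. modal.y = 85  [modal.top = sidebar.bottom + 19]
4. modal.h = 240  [menu.top = modal.bottom + 19]

modal = (x=121, y=85, w=223, h=240)
violated soft preferences: 17, 19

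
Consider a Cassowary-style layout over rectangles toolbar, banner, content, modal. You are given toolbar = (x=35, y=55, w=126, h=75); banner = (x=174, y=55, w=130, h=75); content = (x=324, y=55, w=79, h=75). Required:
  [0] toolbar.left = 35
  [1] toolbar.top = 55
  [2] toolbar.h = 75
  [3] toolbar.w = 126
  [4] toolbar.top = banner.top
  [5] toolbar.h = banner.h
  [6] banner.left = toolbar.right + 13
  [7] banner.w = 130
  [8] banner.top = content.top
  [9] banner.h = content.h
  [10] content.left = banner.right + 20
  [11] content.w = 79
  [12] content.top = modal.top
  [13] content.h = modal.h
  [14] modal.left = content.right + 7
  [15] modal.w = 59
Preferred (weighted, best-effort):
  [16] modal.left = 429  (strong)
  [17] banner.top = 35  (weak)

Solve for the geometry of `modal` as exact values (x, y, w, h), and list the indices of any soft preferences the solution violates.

modal = (x=410, y=55, w=59, h=75)
violated soft preferences: 16, 17

1. modal.y = 55  [content.top = modal.top]
2. modal.h = 75  [content.h = modal.h]
3. modal.x = 410  [modal.left = content.right + 7]
4. modal.w = 59  [modal.w = 59]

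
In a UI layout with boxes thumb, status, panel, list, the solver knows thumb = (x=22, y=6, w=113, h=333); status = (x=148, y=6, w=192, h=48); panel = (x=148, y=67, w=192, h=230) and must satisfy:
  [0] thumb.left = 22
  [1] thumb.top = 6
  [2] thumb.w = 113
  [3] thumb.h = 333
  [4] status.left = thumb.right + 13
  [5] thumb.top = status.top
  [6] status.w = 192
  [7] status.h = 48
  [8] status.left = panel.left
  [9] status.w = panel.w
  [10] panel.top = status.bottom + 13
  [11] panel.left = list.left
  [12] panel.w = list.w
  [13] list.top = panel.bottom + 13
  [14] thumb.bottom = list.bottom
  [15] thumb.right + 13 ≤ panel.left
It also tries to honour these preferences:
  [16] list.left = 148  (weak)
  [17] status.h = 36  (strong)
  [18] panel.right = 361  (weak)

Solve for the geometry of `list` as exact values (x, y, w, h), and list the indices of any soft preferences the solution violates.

1. list.x = 148  [panel.left = list.left]
2. list.w = 192  [panel.w = list.w]
3. list.y = 310  [list.top = panel.bottom + 13]
4. list.h = 29  [thumb.bottom = list.bottom]

list = (x=148, y=310, w=192, h=29)
violated soft preferences: 17, 18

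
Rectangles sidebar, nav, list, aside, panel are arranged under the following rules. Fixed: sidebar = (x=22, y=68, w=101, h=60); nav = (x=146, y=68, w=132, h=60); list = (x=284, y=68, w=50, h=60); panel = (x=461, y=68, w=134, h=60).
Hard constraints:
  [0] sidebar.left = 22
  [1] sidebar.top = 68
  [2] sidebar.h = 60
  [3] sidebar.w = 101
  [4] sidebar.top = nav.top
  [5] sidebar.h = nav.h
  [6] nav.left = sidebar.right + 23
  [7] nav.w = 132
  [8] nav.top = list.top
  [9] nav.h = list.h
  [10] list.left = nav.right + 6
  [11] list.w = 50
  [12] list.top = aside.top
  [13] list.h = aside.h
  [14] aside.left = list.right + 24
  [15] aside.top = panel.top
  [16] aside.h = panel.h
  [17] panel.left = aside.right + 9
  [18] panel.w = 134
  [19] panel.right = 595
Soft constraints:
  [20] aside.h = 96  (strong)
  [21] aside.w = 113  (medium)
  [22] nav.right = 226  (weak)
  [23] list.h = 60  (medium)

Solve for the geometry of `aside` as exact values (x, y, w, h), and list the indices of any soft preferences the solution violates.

1. aside.y = 68  [list.top = aside.top]
2. aside.h = 60  [list.h = aside.h]
3. aside.x = 358  [aside.left = list.right + 24]
4. aside.w = 94  [panel.left = aside.right + 9]

aside = (x=358, y=68, w=94, h=60)
violated soft preferences: 20, 21, 22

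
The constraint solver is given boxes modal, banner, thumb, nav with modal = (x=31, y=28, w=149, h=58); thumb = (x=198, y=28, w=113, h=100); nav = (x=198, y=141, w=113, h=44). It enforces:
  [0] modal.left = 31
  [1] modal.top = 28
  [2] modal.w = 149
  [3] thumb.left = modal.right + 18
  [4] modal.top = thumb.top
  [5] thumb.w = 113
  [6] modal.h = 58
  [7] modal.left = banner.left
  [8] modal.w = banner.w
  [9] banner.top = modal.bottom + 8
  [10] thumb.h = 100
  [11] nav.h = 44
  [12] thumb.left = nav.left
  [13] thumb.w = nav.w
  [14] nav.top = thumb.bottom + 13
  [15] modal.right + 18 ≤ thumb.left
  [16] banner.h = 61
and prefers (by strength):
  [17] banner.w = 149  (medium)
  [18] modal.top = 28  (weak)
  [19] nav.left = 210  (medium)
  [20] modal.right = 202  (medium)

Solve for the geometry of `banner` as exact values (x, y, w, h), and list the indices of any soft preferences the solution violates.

banner = (x=31, y=94, w=149, h=61)
violated soft preferences: 19, 20

1. banner.x = 31  [modal.left = banner.left]
2. banner.w = 149  [modal.w = banner.w]
3. banner.y = 94  [banner.top = modal.bottom + 8]
4. banner.h = 61  [banner.h = 61]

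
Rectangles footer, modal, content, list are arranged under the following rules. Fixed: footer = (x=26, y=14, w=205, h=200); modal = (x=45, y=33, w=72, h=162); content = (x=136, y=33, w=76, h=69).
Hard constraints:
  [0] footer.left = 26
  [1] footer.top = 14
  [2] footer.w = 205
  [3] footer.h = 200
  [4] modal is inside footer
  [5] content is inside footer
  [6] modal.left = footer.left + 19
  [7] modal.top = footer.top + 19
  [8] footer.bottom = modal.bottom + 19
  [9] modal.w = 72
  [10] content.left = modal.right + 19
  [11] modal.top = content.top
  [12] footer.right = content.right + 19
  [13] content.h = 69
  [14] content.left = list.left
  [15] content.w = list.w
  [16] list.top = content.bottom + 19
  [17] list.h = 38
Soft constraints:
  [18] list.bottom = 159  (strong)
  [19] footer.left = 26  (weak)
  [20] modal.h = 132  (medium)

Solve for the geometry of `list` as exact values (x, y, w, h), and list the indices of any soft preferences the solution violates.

list = (x=136, y=121, w=76, h=38)
violated soft preferences: 20

1. list.x = 136  [content.left = list.left]
2. list.w = 76  [content.w = list.w]
3. list.y = 121  [list.top = content.bottom + 19]
4. list.h = 38  [list.h = 38]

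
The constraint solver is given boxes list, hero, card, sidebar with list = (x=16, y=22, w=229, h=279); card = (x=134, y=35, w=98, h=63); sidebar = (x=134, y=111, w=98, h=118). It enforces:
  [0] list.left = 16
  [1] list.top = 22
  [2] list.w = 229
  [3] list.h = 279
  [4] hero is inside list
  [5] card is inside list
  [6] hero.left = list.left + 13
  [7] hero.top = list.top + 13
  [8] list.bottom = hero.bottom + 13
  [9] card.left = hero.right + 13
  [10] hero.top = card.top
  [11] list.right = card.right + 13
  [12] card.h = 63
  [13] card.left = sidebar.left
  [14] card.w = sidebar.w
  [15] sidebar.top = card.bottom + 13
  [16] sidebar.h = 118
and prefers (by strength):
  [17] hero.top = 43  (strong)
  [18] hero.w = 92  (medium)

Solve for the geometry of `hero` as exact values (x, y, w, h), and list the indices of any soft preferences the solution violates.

1. hero.x = 29  [hero.left = list.left + 13]
2. hero.y = 35  [hero.top = list.top + 13]
3. hero.h = 253  [list.bottom = hero.bottom + 13]
4. hero.w = 92  [card.left = hero.right + 13]

hero = (x=29, y=35, w=92, h=253)
violated soft preferences: 17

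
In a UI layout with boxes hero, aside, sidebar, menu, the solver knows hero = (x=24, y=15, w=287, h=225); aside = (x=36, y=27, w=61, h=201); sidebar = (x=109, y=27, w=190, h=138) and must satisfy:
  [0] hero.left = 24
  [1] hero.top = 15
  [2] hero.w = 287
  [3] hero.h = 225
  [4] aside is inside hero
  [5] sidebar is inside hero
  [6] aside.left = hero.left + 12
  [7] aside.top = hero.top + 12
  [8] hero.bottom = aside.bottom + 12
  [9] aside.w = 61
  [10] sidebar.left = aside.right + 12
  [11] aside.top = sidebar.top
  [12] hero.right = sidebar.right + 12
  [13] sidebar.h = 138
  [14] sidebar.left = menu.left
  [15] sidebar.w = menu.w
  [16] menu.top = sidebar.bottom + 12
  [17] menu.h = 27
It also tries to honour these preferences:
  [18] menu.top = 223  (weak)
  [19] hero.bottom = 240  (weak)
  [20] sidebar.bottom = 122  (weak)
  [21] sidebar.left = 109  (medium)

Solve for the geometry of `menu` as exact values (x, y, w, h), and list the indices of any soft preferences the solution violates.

menu = (x=109, y=177, w=190, h=27)
violated soft preferences: 18, 20

1. menu.x = 109  [sidebar.left = menu.left]
2. menu.w = 190  [sidebar.w = menu.w]
3. menu.y = 177  [menu.top = sidebar.bottom + 12]
4. menu.h = 27  [menu.h = 27]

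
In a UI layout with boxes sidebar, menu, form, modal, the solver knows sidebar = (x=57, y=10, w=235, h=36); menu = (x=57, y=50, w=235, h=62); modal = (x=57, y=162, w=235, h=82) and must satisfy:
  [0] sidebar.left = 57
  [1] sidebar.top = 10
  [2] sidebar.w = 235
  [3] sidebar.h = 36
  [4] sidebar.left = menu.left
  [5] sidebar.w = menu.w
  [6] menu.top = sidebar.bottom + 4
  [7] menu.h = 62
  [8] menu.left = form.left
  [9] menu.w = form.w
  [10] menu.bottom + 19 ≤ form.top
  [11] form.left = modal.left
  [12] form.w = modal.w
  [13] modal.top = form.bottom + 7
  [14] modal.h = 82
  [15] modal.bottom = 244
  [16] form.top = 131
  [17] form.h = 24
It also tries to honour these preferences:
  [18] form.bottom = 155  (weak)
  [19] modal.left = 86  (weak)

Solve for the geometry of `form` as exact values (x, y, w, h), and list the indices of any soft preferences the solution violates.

form = (x=57, y=131, w=235, h=24)
violated soft preferences: 19

1. form.x = 57  [menu.left = form.left]
2. form.w = 235  [menu.w = form.w]
3. form.y = 131  [form.top = 131]
4. form.h = 24  [form.h = 24]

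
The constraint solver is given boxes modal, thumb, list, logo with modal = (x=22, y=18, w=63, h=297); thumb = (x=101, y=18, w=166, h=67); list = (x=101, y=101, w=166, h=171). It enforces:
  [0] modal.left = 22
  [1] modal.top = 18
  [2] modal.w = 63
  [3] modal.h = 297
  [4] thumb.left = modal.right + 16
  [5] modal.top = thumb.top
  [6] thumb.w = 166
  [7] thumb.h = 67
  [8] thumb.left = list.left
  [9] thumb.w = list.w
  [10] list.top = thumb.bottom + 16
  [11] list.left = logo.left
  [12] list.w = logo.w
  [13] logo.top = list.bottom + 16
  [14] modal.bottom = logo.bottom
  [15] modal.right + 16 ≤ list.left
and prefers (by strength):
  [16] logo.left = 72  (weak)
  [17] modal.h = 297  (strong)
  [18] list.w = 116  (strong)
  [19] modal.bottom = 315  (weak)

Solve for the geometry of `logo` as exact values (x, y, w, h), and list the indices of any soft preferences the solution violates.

logo = (x=101, y=288, w=166, h=27)
violated soft preferences: 16, 18

1. logo.x = 101  [list.left = logo.left]
2. logo.w = 166  [list.w = logo.w]
3. logo.y = 288  [logo.top = list.bottom + 16]
4. logo.h = 27  [modal.bottom = logo.bottom]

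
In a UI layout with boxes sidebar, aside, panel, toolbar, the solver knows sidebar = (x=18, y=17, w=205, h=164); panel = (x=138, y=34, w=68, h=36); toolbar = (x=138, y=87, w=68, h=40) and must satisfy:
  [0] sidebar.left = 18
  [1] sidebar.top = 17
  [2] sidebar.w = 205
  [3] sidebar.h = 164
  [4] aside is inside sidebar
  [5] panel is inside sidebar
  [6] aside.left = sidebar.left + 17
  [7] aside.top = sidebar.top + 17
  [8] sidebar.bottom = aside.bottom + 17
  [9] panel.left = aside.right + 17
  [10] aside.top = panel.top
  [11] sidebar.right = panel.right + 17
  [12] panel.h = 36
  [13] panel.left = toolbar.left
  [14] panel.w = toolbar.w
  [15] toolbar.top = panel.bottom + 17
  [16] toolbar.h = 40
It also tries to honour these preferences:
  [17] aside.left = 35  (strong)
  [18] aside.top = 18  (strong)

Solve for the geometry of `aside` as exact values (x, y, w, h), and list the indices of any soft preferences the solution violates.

aside = (x=35, y=34, w=86, h=130)
violated soft preferences: 18

1. aside.x = 35  [aside.left = sidebar.left + 17]
2. aside.y = 34  [aside.top = sidebar.top + 17]
3. aside.h = 130  [sidebar.bottom = aside.bottom + 17]
4. aside.w = 86  [panel.left = aside.right + 17]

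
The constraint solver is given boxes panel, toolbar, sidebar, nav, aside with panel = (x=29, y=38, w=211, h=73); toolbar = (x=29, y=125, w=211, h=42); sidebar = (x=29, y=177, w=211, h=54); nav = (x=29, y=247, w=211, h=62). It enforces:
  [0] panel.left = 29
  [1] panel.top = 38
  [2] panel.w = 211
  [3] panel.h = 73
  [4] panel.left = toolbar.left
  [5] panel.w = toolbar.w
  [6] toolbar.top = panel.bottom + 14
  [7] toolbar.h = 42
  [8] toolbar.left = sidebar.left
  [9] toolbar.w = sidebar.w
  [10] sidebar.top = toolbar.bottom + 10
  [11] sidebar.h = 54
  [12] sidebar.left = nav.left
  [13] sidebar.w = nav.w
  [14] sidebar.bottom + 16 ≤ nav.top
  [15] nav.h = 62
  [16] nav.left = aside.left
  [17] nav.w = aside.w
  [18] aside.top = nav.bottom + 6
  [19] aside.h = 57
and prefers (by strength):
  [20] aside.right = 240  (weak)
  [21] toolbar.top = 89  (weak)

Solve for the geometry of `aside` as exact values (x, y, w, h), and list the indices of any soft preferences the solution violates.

1. aside.x = 29  [nav.left = aside.left]
2. aside.w = 211  [nav.w = aside.w]
3. aside.y = 315  [aside.top = nav.bottom + 6]
4. aside.h = 57  [aside.h = 57]

aside = (x=29, y=315, w=211, h=57)
violated soft preferences: 21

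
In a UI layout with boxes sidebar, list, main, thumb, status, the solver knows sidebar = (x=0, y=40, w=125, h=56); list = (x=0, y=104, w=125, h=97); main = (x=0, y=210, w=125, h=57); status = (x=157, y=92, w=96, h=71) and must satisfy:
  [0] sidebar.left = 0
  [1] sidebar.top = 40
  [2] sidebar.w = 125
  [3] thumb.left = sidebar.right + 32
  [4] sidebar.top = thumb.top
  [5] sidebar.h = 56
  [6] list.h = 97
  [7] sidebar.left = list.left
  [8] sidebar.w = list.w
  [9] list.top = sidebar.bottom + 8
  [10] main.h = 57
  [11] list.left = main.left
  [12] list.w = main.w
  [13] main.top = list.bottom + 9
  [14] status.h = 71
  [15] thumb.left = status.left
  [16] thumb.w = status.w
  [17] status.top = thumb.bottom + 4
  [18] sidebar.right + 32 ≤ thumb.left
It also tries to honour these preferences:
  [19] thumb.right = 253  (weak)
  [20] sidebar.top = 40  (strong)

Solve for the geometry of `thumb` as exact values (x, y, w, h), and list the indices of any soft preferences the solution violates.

1. thumb.x = 157  [thumb.left = sidebar.right + 32]
2. thumb.y = 40  [sidebar.top = thumb.top]
3. thumb.w = 96  [thumb.w = status.w]
4. thumb.h = 48  [status.top = thumb.bottom + 4]

thumb = (x=157, y=40, w=96, h=48)
violated soft preferences: none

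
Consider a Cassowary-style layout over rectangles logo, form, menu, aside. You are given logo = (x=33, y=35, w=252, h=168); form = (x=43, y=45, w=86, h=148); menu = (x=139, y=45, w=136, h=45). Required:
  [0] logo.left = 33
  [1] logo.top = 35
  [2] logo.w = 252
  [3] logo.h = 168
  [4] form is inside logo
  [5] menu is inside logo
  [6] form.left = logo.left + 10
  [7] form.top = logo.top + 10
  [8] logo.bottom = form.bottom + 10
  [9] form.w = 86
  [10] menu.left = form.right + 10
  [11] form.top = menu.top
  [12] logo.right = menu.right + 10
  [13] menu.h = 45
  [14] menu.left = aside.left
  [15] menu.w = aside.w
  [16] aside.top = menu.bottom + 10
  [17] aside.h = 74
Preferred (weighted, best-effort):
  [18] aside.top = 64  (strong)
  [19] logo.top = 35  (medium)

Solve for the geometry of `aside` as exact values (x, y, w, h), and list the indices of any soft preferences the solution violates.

aside = (x=139, y=100, w=136, h=74)
violated soft preferences: 18

1. aside.x = 139  [menu.left = aside.left]
2. aside.w = 136  [menu.w = aside.w]
3. aside.y = 100  [aside.top = menu.bottom + 10]
4. aside.h = 74  [aside.h = 74]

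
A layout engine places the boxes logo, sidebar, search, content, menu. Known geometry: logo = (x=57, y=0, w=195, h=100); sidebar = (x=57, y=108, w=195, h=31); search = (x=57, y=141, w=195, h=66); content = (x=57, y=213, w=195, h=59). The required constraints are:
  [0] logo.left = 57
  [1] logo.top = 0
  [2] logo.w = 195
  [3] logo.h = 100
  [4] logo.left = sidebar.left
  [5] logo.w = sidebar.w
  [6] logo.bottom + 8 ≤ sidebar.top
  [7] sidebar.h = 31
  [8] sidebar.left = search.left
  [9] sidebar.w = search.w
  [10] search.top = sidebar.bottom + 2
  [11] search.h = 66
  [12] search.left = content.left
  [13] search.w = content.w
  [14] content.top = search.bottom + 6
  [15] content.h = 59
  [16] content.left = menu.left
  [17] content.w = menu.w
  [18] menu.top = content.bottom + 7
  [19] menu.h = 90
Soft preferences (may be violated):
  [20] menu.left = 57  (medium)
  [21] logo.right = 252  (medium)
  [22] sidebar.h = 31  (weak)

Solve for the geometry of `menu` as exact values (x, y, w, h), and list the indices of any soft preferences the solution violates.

menu = (x=57, y=279, w=195, h=90)
violated soft preferences: none

1. menu.x = 57  [content.left = menu.left]
2. menu.w = 195  [content.w = menu.w]
3. menu.y = 279  [menu.top = content.bottom + 7]
4. menu.h = 90  [menu.h = 90]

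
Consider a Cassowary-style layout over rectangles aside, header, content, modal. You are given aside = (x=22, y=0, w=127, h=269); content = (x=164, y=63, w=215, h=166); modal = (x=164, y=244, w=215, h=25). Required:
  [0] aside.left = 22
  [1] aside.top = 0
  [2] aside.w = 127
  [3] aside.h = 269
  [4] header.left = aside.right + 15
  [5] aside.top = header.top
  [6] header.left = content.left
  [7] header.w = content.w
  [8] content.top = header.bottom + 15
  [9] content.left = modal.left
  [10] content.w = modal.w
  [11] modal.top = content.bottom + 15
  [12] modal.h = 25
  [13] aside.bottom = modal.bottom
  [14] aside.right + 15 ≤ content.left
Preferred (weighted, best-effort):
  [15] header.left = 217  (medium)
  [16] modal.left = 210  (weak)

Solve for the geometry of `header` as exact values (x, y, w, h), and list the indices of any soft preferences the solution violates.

header = (x=164, y=0, w=215, h=48)
violated soft preferences: 15, 16

1. header.x = 164  [header.left = aside.right + 15]
2. header.y = 0  [aside.top = header.top]
3. header.w = 215  [header.w = content.w]
4. header.h = 48  [content.top = header.bottom + 15]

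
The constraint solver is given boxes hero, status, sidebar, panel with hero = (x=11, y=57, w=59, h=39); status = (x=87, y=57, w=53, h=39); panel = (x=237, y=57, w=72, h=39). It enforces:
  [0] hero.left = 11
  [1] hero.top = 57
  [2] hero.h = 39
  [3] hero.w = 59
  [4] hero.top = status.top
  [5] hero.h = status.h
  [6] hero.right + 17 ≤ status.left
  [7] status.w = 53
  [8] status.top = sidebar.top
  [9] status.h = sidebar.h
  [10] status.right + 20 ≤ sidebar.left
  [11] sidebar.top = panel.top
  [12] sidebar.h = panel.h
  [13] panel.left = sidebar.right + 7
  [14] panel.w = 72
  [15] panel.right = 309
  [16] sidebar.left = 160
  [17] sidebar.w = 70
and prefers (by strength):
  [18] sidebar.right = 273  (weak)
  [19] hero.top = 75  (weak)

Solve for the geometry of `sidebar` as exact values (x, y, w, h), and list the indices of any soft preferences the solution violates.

sidebar = (x=160, y=57, w=70, h=39)
violated soft preferences: 18, 19

1. sidebar.y = 57  [status.top = sidebar.top]
2. sidebar.h = 39  [status.h = sidebar.h]
3. sidebar.x = 160  [sidebar.left = 160]
4. sidebar.w = 70  [sidebar.w = 70]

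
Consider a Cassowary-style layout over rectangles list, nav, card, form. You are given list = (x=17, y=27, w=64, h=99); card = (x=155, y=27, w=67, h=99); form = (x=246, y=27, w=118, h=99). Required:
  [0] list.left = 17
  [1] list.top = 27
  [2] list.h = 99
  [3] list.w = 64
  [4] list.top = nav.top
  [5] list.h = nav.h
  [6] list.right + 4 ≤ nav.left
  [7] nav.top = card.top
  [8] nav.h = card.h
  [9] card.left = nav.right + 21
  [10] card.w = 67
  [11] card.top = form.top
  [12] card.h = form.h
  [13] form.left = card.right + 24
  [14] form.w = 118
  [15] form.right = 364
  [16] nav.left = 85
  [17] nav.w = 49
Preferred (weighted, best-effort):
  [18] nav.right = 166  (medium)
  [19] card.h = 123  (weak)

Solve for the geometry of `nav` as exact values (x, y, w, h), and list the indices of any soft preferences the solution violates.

1. nav.y = 27  [list.top = nav.top]
2. nav.h = 99  [list.h = nav.h]
3. nav.x = 85  [nav.left = 85]
4. nav.w = 49  [nav.w = 49]

nav = (x=85, y=27, w=49, h=99)
violated soft preferences: 18, 19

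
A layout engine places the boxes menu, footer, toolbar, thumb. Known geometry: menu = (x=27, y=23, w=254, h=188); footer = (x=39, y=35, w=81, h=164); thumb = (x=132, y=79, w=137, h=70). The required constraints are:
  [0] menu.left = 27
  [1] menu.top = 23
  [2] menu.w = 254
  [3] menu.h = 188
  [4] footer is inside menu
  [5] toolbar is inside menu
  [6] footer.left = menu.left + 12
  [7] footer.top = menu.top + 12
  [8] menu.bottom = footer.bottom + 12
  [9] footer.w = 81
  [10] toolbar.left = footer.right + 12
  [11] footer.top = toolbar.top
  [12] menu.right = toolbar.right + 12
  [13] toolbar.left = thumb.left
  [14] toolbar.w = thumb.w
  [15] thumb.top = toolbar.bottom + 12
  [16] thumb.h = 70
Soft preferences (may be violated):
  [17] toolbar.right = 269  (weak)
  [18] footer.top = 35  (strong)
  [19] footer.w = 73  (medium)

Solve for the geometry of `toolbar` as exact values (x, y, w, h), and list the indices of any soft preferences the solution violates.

1. toolbar.x = 132  [toolbar.left = footer.right + 12]
2. toolbar.y = 35  [footer.top = toolbar.top]
3. toolbar.w = 137  [menu.right = toolbar.right + 12]
4. toolbar.h = 32  [thumb.top = toolbar.bottom + 12]

toolbar = (x=132, y=35, w=137, h=32)
violated soft preferences: 19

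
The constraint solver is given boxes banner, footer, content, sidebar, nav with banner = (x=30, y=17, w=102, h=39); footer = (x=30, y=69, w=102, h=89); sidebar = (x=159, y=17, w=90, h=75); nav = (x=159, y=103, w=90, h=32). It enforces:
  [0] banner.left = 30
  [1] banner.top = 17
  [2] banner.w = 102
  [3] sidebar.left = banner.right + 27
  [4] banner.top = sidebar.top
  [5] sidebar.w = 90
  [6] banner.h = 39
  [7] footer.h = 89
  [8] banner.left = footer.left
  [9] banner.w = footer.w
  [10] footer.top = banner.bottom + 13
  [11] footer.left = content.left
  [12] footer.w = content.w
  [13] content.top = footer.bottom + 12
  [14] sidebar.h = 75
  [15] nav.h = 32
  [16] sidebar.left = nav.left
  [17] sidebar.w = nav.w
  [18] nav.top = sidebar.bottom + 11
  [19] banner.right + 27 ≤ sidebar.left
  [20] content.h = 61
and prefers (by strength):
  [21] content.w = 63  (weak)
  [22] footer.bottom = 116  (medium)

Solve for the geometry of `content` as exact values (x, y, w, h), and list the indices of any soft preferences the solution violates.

1. content.x = 30  [footer.left = content.left]
2. content.w = 102  [footer.w = content.w]
3. content.y = 170  [content.top = footer.bottom + 12]
4. content.h = 61  [content.h = 61]

content = (x=30, y=170, w=102, h=61)
violated soft preferences: 21, 22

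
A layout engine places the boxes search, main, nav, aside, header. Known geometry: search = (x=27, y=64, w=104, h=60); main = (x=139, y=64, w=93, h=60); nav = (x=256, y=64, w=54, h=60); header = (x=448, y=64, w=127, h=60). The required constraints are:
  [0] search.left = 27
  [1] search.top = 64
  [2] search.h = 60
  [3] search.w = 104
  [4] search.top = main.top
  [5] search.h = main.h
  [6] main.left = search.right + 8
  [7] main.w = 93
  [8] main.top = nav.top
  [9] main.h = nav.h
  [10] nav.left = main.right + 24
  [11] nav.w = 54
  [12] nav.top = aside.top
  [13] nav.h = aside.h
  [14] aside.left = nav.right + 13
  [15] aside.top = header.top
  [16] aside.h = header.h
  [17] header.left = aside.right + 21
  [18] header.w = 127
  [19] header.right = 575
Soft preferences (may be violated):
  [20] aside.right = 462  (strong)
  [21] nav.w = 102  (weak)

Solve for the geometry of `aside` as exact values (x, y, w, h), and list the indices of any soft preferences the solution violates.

aside = (x=323, y=64, w=104, h=60)
violated soft preferences: 20, 21

1. aside.y = 64  [nav.top = aside.top]
2. aside.h = 60  [nav.h = aside.h]
3. aside.x = 323  [aside.left = nav.right + 13]
4. aside.w = 104  [header.left = aside.right + 21]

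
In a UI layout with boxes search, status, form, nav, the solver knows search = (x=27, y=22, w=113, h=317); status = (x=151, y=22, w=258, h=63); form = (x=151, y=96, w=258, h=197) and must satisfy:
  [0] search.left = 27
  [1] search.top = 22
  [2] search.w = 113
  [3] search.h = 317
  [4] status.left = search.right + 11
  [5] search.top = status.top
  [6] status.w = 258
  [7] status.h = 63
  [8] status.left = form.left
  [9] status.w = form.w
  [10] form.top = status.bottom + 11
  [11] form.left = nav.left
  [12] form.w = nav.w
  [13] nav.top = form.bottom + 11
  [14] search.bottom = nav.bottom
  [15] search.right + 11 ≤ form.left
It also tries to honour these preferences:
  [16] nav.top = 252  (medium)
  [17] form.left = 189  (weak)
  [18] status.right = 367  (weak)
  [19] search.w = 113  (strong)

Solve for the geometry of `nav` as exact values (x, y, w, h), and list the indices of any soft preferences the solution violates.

nav = (x=151, y=304, w=258, h=35)
violated soft preferences: 16, 17, 18

1. nav.x = 151  [form.left = nav.left]
2. nav.w = 258  [form.w = nav.w]
3. nav.y = 304  [nav.top = form.bottom + 11]
4. nav.h = 35  [search.bottom = nav.bottom]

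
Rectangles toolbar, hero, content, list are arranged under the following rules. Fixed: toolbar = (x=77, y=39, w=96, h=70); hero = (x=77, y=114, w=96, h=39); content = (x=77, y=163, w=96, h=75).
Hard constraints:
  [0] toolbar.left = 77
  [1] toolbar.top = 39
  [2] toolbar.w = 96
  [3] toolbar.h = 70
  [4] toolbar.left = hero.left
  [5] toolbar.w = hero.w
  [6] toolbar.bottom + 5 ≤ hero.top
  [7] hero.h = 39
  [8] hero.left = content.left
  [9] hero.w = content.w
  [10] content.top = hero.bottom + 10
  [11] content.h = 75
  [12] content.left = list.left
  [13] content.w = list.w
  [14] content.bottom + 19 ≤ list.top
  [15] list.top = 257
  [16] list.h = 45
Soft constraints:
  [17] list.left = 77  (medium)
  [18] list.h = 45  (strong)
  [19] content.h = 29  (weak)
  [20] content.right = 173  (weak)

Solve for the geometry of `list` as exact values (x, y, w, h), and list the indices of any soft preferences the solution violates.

1. list.x = 77  [content.left = list.left]
2. list.w = 96  [content.w = list.w]
3. list.y = 257  [list.top = 257]
4. list.h = 45  [list.h = 45]

list = (x=77, y=257, w=96, h=45)
violated soft preferences: 19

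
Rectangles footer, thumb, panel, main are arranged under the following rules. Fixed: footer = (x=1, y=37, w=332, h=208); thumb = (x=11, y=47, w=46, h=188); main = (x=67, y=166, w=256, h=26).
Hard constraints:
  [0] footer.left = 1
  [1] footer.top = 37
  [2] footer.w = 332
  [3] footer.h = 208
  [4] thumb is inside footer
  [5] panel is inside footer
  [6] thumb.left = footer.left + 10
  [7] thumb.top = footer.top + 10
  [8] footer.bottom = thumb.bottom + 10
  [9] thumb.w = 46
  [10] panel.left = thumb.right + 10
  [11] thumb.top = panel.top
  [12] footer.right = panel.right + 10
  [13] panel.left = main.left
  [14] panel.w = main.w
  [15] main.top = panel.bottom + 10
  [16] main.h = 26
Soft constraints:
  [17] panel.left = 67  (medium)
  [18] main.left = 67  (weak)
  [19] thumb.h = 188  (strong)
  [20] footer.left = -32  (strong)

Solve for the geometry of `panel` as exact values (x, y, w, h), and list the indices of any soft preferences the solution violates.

1. panel.x = 67  [panel.left = thumb.right + 10]
2. panel.y = 47  [thumb.top = panel.top]
3. panel.w = 256  [footer.right = panel.right + 10]
4. panel.h = 109  [main.top = panel.bottom + 10]

panel = (x=67, y=47, w=256, h=109)
violated soft preferences: 20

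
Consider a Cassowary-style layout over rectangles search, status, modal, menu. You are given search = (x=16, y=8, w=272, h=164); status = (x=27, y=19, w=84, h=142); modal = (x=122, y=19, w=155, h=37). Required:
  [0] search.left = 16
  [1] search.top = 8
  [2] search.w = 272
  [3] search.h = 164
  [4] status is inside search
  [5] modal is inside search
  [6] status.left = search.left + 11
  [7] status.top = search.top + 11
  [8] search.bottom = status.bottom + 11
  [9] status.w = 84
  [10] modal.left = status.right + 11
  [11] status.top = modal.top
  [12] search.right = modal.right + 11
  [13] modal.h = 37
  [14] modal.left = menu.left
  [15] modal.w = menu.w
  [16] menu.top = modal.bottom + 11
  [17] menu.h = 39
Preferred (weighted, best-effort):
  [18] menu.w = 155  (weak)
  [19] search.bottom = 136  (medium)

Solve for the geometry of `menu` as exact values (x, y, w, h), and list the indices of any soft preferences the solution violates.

menu = (x=122, y=67, w=155, h=39)
violated soft preferences: 19

1. menu.x = 122  [modal.left = menu.left]
2. menu.w = 155  [modal.w = menu.w]
3. menu.y = 67  [menu.top = modal.bottom + 11]
4. menu.h = 39  [menu.h = 39]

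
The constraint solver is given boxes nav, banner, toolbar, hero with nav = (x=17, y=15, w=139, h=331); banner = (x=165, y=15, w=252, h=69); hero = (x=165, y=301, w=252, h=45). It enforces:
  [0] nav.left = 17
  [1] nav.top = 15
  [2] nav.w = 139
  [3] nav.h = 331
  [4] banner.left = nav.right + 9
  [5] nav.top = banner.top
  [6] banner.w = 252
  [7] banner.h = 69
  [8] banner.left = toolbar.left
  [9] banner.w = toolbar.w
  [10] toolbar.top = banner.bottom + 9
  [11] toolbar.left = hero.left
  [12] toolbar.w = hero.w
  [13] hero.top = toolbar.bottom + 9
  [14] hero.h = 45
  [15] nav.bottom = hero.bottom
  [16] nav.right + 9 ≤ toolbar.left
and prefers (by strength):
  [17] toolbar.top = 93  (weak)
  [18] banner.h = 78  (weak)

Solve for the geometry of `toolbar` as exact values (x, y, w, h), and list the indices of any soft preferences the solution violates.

1. toolbar.x = 165  [banner.left = toolbar.left]
2. toolbar.w = 252  [banner.w = toolbar.w]
3. toolbar.y = 93  [toolbar.top = banner.bottom + 9]
4. toolbar.h = 199  [hero.top = toolbar.bottom + 9]

toolbar = (x=165, y=93, w=252, h=199)
violated soft preferences: 18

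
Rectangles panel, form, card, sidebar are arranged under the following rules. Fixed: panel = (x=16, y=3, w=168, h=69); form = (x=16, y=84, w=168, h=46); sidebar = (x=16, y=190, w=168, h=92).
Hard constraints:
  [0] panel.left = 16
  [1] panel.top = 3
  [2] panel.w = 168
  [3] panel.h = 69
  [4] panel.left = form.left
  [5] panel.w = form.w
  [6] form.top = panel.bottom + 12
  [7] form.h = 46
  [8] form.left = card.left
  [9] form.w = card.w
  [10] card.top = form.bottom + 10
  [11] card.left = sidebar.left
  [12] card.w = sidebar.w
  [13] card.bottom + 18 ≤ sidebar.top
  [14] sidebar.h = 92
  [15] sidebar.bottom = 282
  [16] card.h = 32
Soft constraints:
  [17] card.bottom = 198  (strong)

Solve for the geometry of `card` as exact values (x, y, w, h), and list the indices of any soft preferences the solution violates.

card = (x=16, y=140, w=168, h=32)
violated soft preferences: 17

1. card.x = 16  [form.left = card.left]
2. card.w = 168  [form.w = card.w]
3. card.y = 140  [card.top = form.bottom + 10]
4. card.h = 32  [card.h = 32]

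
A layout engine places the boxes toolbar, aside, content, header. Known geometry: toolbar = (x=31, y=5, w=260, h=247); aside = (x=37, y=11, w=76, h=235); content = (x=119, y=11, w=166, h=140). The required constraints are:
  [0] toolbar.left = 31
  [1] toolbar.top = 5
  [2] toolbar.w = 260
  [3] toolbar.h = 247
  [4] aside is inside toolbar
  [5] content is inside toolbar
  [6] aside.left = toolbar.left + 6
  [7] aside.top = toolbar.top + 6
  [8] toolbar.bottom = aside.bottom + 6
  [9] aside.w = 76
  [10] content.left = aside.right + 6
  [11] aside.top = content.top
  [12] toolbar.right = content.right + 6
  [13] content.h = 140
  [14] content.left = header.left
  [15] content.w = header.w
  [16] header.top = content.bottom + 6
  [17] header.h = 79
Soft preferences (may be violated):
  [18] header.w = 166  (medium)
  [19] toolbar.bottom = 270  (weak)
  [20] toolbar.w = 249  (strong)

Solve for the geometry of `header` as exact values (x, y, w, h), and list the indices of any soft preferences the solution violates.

1. header.x = 119  [content.left = header.left]
2. header.w = 166  [content.w = header.w]
3. header.y = 157  [header.top = content.bottom + 6]
4. header.h = 79  [header.h = 79]

header = (x=119, y=157, w=166, h=79)
violated soft preferences: 19, 20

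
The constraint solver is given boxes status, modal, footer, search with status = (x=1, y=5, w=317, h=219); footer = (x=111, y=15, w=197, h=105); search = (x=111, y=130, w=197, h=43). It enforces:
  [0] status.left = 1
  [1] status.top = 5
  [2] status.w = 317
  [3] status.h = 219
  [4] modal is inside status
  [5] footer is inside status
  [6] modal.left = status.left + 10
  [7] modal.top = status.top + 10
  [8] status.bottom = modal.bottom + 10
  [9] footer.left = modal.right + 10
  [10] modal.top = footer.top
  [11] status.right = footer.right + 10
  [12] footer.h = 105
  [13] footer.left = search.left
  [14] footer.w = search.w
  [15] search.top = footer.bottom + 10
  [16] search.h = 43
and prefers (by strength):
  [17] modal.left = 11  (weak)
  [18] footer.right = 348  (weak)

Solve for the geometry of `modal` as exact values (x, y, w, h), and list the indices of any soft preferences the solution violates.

1. modal.x = 11  [modal.left = status.left + 10]
2. modal.y = 15  [modal.top = status.top + 10]
3. modal.h = 199  [status.bottom = modal.bottom + 10]
4. modal.w = 90  [footer.left = modal.right + 10]

modal = (x=11, y=15, w=90, h=199)
violated soft preferences: 18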